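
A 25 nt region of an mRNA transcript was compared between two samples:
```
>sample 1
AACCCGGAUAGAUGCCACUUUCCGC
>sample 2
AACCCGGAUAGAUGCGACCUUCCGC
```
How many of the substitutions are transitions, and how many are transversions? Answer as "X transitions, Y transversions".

1 transition, 1 transversion

Transitions (purine↔purine or pyrimidine↔pyrimidine): 19 U→C.
Transversions (purine↔pyrimidine): 16 C→G.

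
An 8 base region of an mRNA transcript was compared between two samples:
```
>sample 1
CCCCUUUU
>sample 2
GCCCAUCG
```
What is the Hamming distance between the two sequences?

Mismatches (1-based): base 1: C→G; base 5: U→A; base 7: U→C; base 8: U→G.

4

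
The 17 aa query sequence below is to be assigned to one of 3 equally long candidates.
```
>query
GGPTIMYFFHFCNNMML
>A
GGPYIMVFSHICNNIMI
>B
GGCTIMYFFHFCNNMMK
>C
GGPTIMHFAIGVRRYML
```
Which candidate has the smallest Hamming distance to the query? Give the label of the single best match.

B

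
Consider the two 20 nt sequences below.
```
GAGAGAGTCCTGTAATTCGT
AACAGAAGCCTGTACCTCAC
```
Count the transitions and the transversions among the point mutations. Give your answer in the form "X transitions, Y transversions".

5 transitions, 3 transversions

Transitions (purine↔purine or pyrimidine↔pyrimidine): 1 G→A, 7 G→A, 16 T→C, 19 G→A, 20 T→C.
Transversions (purine↔pyrimidine): 3 G→C, 8 T→G, 15 A→C.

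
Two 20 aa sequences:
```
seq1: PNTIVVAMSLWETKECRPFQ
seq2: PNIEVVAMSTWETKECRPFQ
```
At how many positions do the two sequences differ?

The sequences differ at positions 3, 4, 10 (1-based) — 3 in total.

3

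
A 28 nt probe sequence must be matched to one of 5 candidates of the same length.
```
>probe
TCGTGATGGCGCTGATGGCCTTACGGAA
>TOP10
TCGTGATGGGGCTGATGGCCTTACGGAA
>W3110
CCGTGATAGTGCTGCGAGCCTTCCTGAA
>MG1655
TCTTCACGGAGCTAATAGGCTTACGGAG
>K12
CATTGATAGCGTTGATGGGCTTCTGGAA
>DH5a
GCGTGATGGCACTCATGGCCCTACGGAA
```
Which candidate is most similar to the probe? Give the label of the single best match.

Hamming distances to probe — TOP10: 1; W3110: 8; MG1655: 8; K12: 8; DH5a: 4.
Smallest is TOP10 with 1 mismatch.

TOP10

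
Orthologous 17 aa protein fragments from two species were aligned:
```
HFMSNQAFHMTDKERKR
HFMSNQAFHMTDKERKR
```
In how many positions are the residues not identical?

The two sequences are identical at every position.

0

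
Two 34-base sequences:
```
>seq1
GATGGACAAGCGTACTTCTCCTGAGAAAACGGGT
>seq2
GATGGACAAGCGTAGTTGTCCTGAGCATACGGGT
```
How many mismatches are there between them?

4

Comparing position by position, 4 positions differ: 15 (C/G), 18 (C/G), 26 (A/C), 28 (A/T).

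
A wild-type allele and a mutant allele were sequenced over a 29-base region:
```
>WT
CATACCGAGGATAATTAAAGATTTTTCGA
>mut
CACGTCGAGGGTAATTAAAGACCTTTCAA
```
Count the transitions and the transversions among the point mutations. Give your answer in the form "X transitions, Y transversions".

Transitions (purine↔purine or pyrimidine↔pyrimidine): 3 T→C, 4 A→G, 5 C→T, 11 A→G, 22 T→C, 23 T→C, 28 G→A.
Transversions (purine↔pyrimidine): none.

7 transitions, 0 transversions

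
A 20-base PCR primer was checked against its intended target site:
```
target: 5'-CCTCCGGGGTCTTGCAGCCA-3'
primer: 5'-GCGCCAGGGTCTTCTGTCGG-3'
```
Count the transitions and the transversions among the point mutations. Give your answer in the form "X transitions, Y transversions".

Transitions (purine↔purine or pyrimidine↔pyrimidine): 6 G→A, 15 C→T, 16 A→G, 20 A→G.
Transversions (purine↔pyrimidine): 1 C→G, 3 T→G, 14 G→C, 17 G→T, 19 C→G.

4 transitions, 5 transversions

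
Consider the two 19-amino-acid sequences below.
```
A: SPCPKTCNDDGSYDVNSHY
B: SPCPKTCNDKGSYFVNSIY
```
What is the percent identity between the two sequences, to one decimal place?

84.2%

Mismatches at positions 10, 14, 18 (1-based): 3 of 19.
Identical positions: 16/19 = 84.21% → 84.2%.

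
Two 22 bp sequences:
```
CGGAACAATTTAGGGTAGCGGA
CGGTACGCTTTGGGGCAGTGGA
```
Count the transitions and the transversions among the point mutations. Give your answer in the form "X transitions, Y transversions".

Mismatches (1-based):
site 4: A→T (purine→pyrimidine, transversion)
site 7: A→G (purine→purine, transition)
site 8: A→C (purine→pyrimidine, transversion)
site 12: A→G (purine→purine, transition)
site 16: T→C (pyrimidine→pyrimidine, transition)
site 19: C→T (pyrimidine→pyrimidine, transition)

4 transitions, 2 transversions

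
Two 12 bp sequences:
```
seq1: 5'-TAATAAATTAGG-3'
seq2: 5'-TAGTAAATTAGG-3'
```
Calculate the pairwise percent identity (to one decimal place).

Mismatch at position 3 (1-based): 1 of 12.
Identical positions: 11/12 = 91.67% → 91.7%.

91.7%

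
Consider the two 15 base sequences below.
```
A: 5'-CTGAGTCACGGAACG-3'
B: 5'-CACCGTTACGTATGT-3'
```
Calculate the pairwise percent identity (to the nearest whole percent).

Mismatches at positions 2, 3, 4, 7, 11, 13, 14, 15 (1-based): 8 of 15.
Identical positions: 7/15 = 46.67% → 47%.

47%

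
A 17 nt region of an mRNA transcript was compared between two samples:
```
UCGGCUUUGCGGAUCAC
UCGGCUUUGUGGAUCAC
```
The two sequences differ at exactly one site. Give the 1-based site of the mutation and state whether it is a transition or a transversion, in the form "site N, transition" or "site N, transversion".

site 10, transition

Site 10 changes C→U. C is a pyrimidine and U is a pyrimidine, so this is a transition.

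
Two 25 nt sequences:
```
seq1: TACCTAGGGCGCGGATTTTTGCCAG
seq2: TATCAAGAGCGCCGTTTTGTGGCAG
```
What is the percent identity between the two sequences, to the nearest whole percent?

72%

7 positions differ (3, 5, 8, 13, 15, 19, 22), so 18 of 25 match: 18/25 = 72%.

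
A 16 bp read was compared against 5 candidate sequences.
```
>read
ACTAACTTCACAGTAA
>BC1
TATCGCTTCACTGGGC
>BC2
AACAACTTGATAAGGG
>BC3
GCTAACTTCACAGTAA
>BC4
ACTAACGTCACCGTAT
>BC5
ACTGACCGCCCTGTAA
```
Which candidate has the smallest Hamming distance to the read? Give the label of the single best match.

BC3

BC1 differs at 8 positions; BC2 differs at 8 positions; BC3 differs at 1 position; BC4 differs at 3 positions; BC5 differs at 5 positions. The closest is BC3.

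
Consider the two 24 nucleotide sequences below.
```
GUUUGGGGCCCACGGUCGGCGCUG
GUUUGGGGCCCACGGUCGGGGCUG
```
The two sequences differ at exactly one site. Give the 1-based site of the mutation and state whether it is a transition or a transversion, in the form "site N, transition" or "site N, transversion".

Site 20 changes C→G. C is a pyrimidine and G is a purine, so this is a transversion.

site 20, transversion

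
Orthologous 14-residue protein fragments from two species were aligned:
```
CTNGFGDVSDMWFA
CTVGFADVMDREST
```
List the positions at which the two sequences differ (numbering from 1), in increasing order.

Scanning 1-based: 3: N/V; 6: G/A; 9: S/M; 11: M/R; 12: W/E; 13: F/S; 14: A/T.

3, 6, 9, 11, 12, 13, 14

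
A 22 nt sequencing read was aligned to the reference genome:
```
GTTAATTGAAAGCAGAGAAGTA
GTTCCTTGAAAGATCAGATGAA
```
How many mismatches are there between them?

7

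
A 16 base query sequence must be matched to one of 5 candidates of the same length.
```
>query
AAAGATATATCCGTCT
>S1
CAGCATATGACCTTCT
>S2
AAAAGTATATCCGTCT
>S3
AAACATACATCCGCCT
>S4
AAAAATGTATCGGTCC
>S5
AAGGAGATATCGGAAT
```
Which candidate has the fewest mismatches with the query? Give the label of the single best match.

S2

S1 differs at 6 sites; S2 differs at 2 sites; S3 differs at 3 sites; S4 differs at 4 sites; S5 differs at 5 sites. The closest is S2.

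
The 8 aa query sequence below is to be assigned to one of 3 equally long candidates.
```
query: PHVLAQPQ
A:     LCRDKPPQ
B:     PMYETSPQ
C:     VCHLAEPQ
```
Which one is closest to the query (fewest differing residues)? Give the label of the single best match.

Hamming distances to query — A: 6; B: 5; C: 4.
Smallest is C with 4 mismatches.

C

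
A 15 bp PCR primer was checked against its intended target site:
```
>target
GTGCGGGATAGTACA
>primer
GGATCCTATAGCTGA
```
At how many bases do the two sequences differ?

9

Comparing position by position, 9 bases differ: 2 (T/G), 3 (G/A), 4 (C/T), 5 (G/C), 6 (G/C), 7 (G/T), 12 (T/C), 13 (A/T), 14 (C/G).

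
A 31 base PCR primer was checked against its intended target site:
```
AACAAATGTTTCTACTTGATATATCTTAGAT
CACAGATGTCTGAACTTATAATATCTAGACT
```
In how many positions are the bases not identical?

The sequences differ at positions 1, 5, 10, 12, 13, 18, 19, 20, 27, 28, 29, 30 (1-based) — 12 in total.

12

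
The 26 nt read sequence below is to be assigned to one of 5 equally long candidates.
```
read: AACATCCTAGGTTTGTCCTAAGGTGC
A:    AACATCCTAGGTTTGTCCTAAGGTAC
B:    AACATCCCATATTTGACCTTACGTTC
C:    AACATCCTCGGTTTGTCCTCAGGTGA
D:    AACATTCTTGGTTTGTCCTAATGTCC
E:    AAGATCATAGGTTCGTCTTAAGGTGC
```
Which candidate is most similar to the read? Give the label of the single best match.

A

Hamming distances to read — A: 1; B: 7; C: 3; D: 4; E: 4.
Smallest is A with 1 mismatch.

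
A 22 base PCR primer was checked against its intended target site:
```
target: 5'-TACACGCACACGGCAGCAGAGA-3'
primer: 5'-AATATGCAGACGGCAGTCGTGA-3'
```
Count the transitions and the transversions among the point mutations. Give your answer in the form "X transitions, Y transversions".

3 transitions, 4 transversions

Mismatches (1-based):
base 1: T→A (pyrimidine→purine, transversion)
base 3: C→T (pyrimidine→pyrimidine, transition)
base 5: C→T (pyrimidine→pyrimidine, transition)
base 9: C→G (pyrimidine→purine, transversion)
base 17: C→T (pyrimidine→pyrimidine, transition)
base 18: A→C (purine→pyrimidine, transversion)
base 20: A→T (purine→pyrimidine, transversion)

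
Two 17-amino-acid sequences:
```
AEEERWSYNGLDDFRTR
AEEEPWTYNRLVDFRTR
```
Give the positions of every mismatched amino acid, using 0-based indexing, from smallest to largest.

4, 6, 9, 11

Differences at position 4 (R→P), position 6 (S→T), position 9 (G→R), position 11 (D→V).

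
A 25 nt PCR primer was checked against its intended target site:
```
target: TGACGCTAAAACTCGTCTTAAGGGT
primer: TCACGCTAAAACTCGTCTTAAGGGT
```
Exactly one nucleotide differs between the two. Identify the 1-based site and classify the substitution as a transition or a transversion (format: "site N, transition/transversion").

site 2, transversion

Site 2 changes G→C. G is a purine and C is a pyrimidine, so this is a transversion.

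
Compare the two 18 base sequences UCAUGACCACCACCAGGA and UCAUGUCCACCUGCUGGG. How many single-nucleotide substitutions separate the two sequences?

5

Mismatches (1-based): position 6: A→U; position 12: A→U; position 13: C→G; position 15: A→U; position 18: A→G.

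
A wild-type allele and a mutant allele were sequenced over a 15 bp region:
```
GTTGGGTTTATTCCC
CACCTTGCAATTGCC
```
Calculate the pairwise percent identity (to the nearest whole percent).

33%

10 positions differ (1, 2, 3, 4, 5, 6, 7, 8, 9, 13), so 5 of 15 match: 5/15 = 33.33%.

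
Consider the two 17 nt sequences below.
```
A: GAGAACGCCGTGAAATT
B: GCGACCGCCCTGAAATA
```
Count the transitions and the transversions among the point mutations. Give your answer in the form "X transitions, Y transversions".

Mismatches (1-based):
base 2: A→C (purine→pyrimidine, transversion)
base 5: A→C (purine→pyrimidine, transversion)
base 10: G→C (purine→pyrimidine, transversion)
base 17: T→A (pyrimidine→purine, transversion)

0 transitions, 4 transversions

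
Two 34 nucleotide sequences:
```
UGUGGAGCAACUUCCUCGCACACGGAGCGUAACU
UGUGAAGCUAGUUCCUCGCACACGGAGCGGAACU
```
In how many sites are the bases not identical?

4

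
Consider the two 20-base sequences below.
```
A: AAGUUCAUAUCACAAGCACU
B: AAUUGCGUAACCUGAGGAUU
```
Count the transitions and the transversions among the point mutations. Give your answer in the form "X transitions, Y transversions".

Transitions (purine↔purine or pyrimidine↔pyrimidine): 7 A→G, 13 C→U, 14 A→G, 19 C→U.
Transversions (purine↔pyrimidine): 3 G→U, 5 U→G, 10 U→A, 12 A→C, 17 C→G.

4 transitions, 5 transversions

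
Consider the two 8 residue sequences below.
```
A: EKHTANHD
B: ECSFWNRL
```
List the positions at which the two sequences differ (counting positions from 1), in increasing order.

2, 3, 4, 5, 7, 8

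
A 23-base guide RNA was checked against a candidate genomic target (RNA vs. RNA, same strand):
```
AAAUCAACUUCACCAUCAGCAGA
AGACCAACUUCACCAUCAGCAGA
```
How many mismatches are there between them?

Mismatches (1-based): position 2: A→G; position 4: U→C.

2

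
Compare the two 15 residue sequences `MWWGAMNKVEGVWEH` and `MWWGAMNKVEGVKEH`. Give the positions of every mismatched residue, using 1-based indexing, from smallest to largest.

Differences at position 13 (W→K).

13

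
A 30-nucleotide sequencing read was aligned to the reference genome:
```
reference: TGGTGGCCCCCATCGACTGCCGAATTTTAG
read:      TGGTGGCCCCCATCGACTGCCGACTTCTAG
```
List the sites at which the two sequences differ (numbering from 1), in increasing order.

24, 27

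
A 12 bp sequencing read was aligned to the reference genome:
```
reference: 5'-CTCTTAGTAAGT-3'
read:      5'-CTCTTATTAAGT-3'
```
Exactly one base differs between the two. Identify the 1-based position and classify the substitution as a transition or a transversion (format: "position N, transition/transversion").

The sequences differ only at position 7: G→T (purine→pyrimidine), a transversion.

position 7, transversion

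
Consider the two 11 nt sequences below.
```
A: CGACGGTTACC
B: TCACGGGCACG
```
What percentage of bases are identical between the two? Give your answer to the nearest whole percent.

Mismatches at positions 1, 2, 7, 8, 11 (1-based): 5 of 11.
Identical positions: 6/11 = 54.55% → 55%.

55%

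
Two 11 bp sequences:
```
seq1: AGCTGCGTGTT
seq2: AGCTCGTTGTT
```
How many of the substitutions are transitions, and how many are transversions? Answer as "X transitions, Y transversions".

0 transitions, 3 transversions

Mismatches (1-based):
position 5: G→C (purine→pyrimidine, transversion)
position 6: C→G (pyrimidine→purine, transversion)
position 7: G→T (purine→pyrimidine, transversion)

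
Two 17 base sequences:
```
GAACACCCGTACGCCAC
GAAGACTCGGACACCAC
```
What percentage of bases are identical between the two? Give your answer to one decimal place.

76.5%

Mismatches at positions 4, 7, 10, 13 (1-based): 4 of 17.
Identical positions: 13/17 = 76.47% → 76.5%.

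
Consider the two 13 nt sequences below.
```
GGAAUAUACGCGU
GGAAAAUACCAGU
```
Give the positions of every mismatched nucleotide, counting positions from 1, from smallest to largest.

Differences at position 5 (U→A), position 10 (G→C), position 11 (C→A).

5, 10, 11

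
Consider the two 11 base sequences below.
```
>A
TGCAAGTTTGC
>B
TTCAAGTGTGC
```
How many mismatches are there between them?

2

The sequences differ at positions 2, 8 (1-based) — 2 in total.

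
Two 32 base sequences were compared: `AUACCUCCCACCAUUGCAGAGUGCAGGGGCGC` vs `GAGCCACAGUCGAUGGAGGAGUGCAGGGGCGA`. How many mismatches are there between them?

12

The sequences differ at positions 1, 2, 3, 6, 8, 9, 10, 12, 15, 17, 18, 32 (1-based) — 12 in total.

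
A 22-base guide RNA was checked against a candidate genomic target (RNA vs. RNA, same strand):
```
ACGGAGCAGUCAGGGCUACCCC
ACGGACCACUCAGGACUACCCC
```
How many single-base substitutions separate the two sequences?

3

Comparing position by position, 3 bases differ: 6 (G/C), 9 (G/C), 15 (G/A).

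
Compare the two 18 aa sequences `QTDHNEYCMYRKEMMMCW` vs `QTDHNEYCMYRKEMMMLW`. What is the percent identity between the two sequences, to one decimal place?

94.4%

1 position differs (17), so 17 of 18 match: 17/18 = 94.44%.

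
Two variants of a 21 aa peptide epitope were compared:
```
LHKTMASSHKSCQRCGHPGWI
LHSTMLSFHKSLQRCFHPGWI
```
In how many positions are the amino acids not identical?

The sequences differ at positions 3, 6, 8, 12, 16 (1-based) — 5 in total.

5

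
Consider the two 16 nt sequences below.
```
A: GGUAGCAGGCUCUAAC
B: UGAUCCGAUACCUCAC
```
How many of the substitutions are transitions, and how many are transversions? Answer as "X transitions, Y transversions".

3 transitions, 7 transversions

Mismatches (1-based):
position 1: G→U (purine→pyrimidine, transversion)
position 3: U→A (pyrimidine→purine, transversion)
position 4: A→U (purine→pyrimidine, transversion)
position 5: G→C (purine→pyrimidine, transversion)
position 7: A→G (purine→purine, transition)
position 8: G→A (purine→purine, transition)
position 9: G→U (purine→pyrimidine, transversion)
position 10: C→A (pyrimidine→purine, transversion)
position 11: U→C (pyrimidine→pyrimidine, transition)
position 14: A→C (purine→pyrimidine, transversion)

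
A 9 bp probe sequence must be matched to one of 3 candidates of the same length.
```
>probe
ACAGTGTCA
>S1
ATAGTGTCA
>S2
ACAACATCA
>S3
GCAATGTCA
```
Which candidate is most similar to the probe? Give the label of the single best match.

Hamming distances to probe — S1: 1; S2: 3; S3: 2.
Smallest is S1 with 1 mismatch.

S1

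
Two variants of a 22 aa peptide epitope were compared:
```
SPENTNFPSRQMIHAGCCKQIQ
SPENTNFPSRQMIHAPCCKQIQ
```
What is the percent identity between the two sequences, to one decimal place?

95.5%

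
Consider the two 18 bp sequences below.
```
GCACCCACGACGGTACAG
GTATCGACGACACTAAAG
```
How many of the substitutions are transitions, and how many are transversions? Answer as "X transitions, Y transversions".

3 transitions, 3 transversions

Mismatches (1-based):
site 2: C→T (pyrimidine→pyrimidine, transition)
site 4: C→T (pyrimidine→pyrimidine, transition)
site 6: C→G (pyrimidine→purine, transversion)
site 12: G→A (purine→purine, transition)
site 13: G→C (purine→pyrimidine, transversion)
site 16: C→A (pyrimidine→purine, transversion)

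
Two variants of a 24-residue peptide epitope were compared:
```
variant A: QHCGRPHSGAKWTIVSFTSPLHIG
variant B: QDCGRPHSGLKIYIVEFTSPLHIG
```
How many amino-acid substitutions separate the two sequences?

Comparing position by position, 5 positions differ: 2 (H/D), 10 (A/L), 12 (W/I), 13 (T/Y), 16 (S/E).

5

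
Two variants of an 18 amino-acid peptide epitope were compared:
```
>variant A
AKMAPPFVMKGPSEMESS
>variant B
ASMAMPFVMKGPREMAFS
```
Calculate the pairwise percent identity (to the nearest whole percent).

5 positions differ (2, 5, 13, 16, 17), so 13 of 18 match: 13/18 = 72.22%.

72%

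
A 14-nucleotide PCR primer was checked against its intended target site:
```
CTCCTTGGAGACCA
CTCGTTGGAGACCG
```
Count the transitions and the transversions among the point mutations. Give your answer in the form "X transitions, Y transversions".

1 transition, 1 transversion

Mismatches (1-based):
position 4: C→G (pyrimidine→purine, transversion)
position 14: A→G (purine→purine, transition)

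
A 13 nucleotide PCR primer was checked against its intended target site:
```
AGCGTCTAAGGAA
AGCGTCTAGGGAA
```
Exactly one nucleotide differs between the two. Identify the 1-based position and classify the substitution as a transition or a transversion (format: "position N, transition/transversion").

Position 9 changes A→G. A is a purine and G is a purine, so this is a transition.

position 9, transition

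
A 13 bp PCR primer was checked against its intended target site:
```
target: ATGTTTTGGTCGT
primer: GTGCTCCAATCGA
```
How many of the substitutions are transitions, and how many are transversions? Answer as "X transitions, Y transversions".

6 transitions, 1 transversion

Transitions (purine↔purine or pyrimidine↔pyrimidine): 1 A→G, 4 T→C, 6 T→C, 7 T→C, 8 G→A, 9 G→A.
Transversions (purine↔pyrimidine): 13 T→A.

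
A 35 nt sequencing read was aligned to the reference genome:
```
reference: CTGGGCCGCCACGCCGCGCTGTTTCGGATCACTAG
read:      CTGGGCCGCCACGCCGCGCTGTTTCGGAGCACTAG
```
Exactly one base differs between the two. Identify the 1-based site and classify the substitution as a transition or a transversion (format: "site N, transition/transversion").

Site 29 changes T→G. T is a pyrimidine and G is a purine, so this is a transversion.

site 29, transversion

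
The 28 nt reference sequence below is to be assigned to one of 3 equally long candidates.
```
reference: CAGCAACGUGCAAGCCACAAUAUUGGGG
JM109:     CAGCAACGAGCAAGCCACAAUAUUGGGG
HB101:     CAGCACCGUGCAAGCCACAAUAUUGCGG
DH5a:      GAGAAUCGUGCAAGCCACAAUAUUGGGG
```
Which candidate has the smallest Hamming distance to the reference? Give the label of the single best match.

JM109 differs at 1 position; HB101 differs at 2 positions; DH5a differs at 3 positions. The closest is JM109.

JM109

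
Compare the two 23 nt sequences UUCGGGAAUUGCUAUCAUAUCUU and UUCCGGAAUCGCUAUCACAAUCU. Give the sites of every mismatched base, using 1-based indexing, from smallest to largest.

Scanning 1-based: 4: G/C; 10: U/C; 18: U/C; 20: U/A; 21: C/U; 22: U/C.

4, 10, 18, 20, 21, 22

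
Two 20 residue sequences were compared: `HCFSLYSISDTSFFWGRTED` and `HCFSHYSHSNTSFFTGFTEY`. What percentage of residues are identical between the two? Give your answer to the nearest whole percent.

70%

Mismatches at positions 5, 8, 10, 15, 17, 20 (1-based): 6 of 20.
Identical positions: 14/20 = 70% → 70%.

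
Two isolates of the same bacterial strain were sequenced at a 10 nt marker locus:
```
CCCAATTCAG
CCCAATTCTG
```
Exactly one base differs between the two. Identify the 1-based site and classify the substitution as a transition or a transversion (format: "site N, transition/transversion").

Site 9 changes A→T. A is a purine and T is a pyrimidine, so this is a transversion.

site 9, transversion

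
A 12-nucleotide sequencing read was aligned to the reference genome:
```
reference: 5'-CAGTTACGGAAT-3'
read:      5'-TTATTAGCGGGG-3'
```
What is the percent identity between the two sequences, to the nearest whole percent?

33%

Mismatches at positions 1, 2, 3, 7, 8, 10, 11, 12 (1-based): 8 of 12.
Identical positions: 4/12 = 33.33% → 33%.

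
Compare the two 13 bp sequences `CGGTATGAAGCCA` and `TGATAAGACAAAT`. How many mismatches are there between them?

8

Comparing position by position, 8 bases differ: 1 (C/T), 3 (G/A), 6 (T/A), 9 (A/C), 10 (G/A), 11 (C/A), 12 (C/A), 13 (A/T).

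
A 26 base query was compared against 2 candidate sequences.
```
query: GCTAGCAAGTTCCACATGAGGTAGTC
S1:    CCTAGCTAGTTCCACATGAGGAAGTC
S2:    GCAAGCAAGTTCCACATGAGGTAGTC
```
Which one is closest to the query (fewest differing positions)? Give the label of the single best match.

S2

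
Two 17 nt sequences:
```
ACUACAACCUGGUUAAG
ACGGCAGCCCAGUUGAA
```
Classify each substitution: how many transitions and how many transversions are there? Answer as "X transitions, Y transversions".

6 transitions, 1 transversion

Mismatches (1-based):
position 3: U→G (pyrimidine→purine, transversion)
position 4: A→G (purine→purine, transition)
position 7: A→G (purine→purine, transition)
position 10: U→C (pyrimidine→pyrimidine, transition)
position 11: G→A (purine→purine, transition)
position 15: A→G (purine→purine, transition)
position 17: G→A (purine→purine, transition)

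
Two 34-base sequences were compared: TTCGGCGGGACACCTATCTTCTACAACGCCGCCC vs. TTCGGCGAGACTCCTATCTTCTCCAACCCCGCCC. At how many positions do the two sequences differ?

4

The sequences differ at positions 8, 12, 23, 28 (1-based) — 4 in total.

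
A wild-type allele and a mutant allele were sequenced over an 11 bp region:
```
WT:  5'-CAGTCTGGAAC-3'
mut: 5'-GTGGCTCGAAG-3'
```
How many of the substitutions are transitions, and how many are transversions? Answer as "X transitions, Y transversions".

Mismatches (1-based):
base 1: C→G (pyrimidine→purine, transversion)
base 2: A→T (purine→pyrimidine, transversion)
base 4: T→G (pyrimidine→purine, transversion)
base 7: G→C (purine→pyrimidine, transversion)
base 11: C→G (pyrimidine→purine, transversion)

0 transitions, 5 transversions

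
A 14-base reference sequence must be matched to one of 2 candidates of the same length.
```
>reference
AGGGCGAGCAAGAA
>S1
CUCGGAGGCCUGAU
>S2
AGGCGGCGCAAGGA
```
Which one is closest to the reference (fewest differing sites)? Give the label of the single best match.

S1 differs at 9 sites; S2 differs at 4 sites. The closest is S2.

S2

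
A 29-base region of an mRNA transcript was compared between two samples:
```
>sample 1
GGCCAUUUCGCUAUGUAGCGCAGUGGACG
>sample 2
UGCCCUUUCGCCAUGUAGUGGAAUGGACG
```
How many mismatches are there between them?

6

Comparing position by position, 6 positions differ: 1 (G/U), 5 (A/C), 12 (U/C), 19 (C/U), 21 (C/G), 23 (G/A).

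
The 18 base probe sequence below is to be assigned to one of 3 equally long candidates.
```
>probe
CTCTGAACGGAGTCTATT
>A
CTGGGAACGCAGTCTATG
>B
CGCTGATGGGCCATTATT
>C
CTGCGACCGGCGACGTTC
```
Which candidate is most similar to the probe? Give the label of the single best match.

A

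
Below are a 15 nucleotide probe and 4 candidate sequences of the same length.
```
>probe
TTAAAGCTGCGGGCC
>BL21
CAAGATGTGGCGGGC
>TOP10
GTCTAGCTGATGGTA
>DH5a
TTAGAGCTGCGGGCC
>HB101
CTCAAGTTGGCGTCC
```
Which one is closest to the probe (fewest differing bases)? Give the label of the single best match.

BL21 differs at 8 bases; TOP10 differs at 7 bases; DH5a differs at 1 base; HB101 differs at 6 bases. The closest is DH5a.

DH5a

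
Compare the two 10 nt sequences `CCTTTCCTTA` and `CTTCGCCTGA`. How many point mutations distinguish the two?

4

Mismatches (1-based): site 2: C→T; site 4: T→C; site 5: T→G; site 9: T→G.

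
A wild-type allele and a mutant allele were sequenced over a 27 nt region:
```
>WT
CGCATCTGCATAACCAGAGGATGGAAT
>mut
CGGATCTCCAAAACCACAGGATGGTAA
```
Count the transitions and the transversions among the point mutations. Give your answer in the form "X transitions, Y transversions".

Mismatches (1-based):
base 3: C→G (pyrimidine→purine, transversion)
base 8: G→C (purine→pyrimidine, transversion)
base 11: T→A (pyrimidine→purine, transversion)
base 17: G→C (purine→pyrimidine, transversion)
base 25: A→T (purine→pyrimidine, transversion)
base 27: T→A (pyrimidine→purine, transversion)

0 transitions, 6 transversions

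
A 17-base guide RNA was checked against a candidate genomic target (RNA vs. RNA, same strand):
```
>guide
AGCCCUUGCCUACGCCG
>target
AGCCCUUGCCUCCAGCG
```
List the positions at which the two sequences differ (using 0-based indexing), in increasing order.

Differences at position 11 (A→C), position 13 (G→A), position 14 (C→G).

11, 13, 14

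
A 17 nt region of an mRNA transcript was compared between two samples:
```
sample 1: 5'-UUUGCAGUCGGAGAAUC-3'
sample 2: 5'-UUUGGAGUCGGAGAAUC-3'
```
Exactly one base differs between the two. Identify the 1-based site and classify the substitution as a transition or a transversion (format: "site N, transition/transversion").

site 5, transversion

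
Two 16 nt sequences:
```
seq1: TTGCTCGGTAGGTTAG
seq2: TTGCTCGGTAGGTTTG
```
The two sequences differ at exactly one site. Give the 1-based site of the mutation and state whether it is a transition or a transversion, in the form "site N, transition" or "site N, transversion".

site 15, transversion

The sequences differ only at site 15: A→T (purine→pyrimidine), a transversion.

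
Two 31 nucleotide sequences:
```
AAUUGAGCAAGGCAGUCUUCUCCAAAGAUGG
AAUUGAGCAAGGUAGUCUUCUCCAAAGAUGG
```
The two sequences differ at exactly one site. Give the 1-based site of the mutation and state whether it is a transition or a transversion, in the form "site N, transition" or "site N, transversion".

The sequences differ only at site 13: C→U (pyrimidine→pyrimidine), a transition.

site 13, transition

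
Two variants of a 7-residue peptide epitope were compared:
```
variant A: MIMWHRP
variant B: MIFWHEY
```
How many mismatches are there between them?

3

The sequences differ at residues 3, 6, 7 (1-based) — 3 in total.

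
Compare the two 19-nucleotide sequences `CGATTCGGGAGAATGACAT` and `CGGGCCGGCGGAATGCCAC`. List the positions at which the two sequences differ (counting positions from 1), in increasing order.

3, 4, 5, 9, 10, 16, 19

Scanning 1-based: 3: A/G; 4: T/G; 5: T/C; 9: G/C; 10: A/G; 16: A/C; 19: T/C.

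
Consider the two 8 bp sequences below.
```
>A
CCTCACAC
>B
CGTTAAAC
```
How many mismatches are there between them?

3

Mismatches (1-based): site 2: C→G; site 4: C→T; site 6: C→A.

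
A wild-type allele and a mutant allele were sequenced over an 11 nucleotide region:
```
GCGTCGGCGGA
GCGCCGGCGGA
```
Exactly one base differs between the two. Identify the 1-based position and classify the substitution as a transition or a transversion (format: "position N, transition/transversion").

Position 4 changes T→C. T is a pyrimidine and C is a pyrimidine, so this is a transition.

position 4, transition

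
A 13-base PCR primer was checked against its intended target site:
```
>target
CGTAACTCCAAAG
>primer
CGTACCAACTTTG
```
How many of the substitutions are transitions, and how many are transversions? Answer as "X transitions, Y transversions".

Transitions (purine↔purine or pyrimidine↔pyrimidine): none.
Transversions (purine↔pyrimidine): 5 A→C, 7 T→A, 8 C→A, 10 A→T, 11 A→T, 12 A→T.

0 transitions, 6 transversions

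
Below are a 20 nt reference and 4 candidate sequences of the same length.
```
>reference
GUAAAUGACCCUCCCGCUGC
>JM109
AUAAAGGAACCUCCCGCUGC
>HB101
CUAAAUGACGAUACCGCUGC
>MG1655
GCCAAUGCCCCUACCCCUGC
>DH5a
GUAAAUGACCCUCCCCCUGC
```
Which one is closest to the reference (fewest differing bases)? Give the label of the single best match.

JM109 differs at 3 bases; HB101 differs at 4 bases; MG1655 differs at 5 bases; DH5a differs at 1 base. The closest is DH5a.

DH5a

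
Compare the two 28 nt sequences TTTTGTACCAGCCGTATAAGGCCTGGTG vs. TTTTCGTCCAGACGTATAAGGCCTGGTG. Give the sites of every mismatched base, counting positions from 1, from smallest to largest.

5, 6, 7, 12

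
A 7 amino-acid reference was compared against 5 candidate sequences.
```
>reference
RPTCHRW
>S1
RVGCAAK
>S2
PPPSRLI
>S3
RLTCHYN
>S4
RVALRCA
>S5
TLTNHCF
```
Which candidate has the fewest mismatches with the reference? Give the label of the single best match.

S3

Hamming distances to reference — S1: 5; S2: 6; S3: 3; S4: 6; S5: 5.
Smallest is S3 with 3 mismatches.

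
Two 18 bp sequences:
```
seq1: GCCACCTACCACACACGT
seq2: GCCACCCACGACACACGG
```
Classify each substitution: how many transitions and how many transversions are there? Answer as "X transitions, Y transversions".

Transitions (purine↔purine or pyrimidine↔pyrimidine): 7 T→C.
Transversions (purine↔pyrimidine): 10 C→G, 18 T→G.

1 transition, 2 transversions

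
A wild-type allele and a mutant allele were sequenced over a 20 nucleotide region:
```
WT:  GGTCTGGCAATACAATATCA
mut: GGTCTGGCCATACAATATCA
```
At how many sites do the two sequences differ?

1

Comparing position by position, 1 site differs: 9 (A/C).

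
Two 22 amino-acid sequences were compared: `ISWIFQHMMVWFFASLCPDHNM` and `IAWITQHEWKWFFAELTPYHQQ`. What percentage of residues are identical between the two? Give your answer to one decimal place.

Mismatches at positions 2, 5, 8, 9, 10, 15, 17, 19, 21, 22 (1-based): 10 of 22.
Identical positions: 12/22 = 54.55% → 54.5%.

54.5%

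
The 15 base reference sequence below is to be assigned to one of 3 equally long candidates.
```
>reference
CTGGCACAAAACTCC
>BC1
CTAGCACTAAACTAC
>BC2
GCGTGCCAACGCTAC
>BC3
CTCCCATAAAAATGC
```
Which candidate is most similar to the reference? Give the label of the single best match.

Hamming distances to reference — BC1: 3; BC2: 8; BC3: 5.
Smallest is BC1 with 3 mismatches.

BC1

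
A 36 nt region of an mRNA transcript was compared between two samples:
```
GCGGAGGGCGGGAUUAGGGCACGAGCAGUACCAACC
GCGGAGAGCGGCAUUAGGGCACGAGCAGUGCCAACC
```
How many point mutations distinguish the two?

The sequences differ at bases 7, 12, 30 (1-based) — 3 in total.

3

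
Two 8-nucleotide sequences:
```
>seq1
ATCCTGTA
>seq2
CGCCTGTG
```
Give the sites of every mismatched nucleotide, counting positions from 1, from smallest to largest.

Differences at site 1 (A→C), site 2 (T→G), site 8 (A→G).

1, 2, 8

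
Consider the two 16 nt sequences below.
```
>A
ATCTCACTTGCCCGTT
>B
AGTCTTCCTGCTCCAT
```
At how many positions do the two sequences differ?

9

The sequences differ at positions 2, 3, 4, 5, 6, 8, 12, 14, 15 (1-based) — 9 in total.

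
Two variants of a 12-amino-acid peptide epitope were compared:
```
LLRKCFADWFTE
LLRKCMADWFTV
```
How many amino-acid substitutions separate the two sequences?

2

Mismatches (1-based): position 6: F→M; position 12: E→V.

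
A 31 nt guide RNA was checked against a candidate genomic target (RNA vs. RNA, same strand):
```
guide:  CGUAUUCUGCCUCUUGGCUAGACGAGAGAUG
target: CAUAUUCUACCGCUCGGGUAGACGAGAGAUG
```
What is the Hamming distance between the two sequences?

The sequences differ at positions 2, 9, 12, 15, 18 (1-based) — 5 in total.

5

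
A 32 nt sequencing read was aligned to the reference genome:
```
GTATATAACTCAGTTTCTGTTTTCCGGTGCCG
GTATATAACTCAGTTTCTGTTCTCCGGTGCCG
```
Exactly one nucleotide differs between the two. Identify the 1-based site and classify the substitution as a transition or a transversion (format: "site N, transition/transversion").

The sequences differ only at site 22: T→C (pyrimidine→pyrimidine), a transition.

site 22, transition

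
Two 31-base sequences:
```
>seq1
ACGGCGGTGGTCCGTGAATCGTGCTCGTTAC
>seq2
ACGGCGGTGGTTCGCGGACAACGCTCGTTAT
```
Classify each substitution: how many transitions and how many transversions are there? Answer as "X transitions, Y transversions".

7 transitions, 1 transversion

Mismatches (1-based):
position 12: C→T (pyrimidine→pyrimidine, transition)
position 15: T→C (pyrimidine→pyrimidine, transition)
position 17: A→G (purine→purine, transition)
position 19: T→C (pyrimidine→pyrimidine, transition)
position 20: C→A (pyrimidine→purine, transversion)
position 21: G→A (purine→purine, transition)
position 22: T→C (pyrimidine→pyrimidine, transition)
position 31: C→T (pyrimidine→pyrimidine, transition)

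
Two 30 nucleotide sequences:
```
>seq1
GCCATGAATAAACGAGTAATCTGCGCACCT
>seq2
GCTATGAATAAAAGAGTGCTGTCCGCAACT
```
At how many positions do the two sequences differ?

7

Comparing position by position, 7 positions differ: 3 (C/T), 13 (C/A), 18 (A/G), 19 (A/C), 21 (C/G), 23 (G/C), 28 (C/A).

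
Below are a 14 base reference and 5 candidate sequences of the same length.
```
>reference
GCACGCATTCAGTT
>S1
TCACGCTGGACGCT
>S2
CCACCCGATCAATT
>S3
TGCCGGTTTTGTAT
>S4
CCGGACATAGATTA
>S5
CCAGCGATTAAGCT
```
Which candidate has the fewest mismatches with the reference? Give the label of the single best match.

S2

S1 differs at 7 bases; S2 differs at 5 bases; S3 differs at 9 bases; S4 differs at 8 bases; S5 differs at 6 bases. The closest is S2.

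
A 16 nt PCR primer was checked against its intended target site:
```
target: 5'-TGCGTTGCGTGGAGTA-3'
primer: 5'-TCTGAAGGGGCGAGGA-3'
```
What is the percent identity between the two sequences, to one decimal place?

Mismatches at positions 2, 3, 5, 6, 8, 10, 11, 15 (1-based): 8 of 16.
Identical positions: 8/16 = 50% → 50.0%.

50.0%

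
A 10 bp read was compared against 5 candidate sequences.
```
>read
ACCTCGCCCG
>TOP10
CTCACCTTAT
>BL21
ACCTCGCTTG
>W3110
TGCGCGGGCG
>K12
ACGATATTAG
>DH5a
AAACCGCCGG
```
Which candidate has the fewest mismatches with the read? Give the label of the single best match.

BL21

Hamming distances to read — TOP10: 8; BL21: 2; W3110: 5; K12: 7; DH5a: 4.
Smallest is BL21 with 2 mismatches.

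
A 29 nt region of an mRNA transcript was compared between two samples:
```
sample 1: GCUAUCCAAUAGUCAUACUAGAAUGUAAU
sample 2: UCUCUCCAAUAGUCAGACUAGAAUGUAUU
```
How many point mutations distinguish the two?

4

Comparing position by position, 4 bases differ: 1 (G/U), 4 (A/C), 16 (U/G), 28 (A/U).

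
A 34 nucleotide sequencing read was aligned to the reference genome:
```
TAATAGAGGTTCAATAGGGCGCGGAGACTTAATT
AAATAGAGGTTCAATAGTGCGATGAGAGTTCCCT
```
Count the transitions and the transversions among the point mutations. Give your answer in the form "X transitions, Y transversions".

1 transition, 7 transversions

Mismatches (1-based):
base 1: T→A (pyrimidine→purine, transversion)
base 18: G→T (purine→pyrimidine, transversion)
base 22: C→A (pyrimidine→purine, transversion)
base 23: G→T (purine→pyrimidine, transversion)
base 28: C→G (pyrimidine→purine, transversion)
base 31: A→C (purine→pyrimidine, transversion)
base 32: A→C (purine→pyrimidine, transversion)
base 33: T→C (pyrimidine→pyrimidine, transition)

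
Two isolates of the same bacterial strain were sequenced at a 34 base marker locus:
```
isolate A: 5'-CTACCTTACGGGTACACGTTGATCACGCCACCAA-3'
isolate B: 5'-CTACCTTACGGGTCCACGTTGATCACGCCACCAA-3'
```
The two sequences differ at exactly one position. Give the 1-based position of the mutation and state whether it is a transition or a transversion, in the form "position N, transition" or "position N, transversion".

position 14, transversion

The sequences differ only at position 14: A→C (purine→pyrimidine), a transversion.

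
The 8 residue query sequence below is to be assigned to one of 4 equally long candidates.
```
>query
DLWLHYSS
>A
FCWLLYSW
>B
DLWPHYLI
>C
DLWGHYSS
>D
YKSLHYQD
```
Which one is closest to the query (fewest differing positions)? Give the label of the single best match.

C

Hamming distances to query — A: 4; B: 3; C: 1; D: 5.
Smallest is C with 1 mismatch.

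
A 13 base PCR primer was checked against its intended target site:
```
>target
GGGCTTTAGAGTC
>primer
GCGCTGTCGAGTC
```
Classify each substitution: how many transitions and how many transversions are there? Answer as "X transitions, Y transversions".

0 transitions, 3 transversions

Mismatches (1-based):
site 2: G→C (purine→pyrimidine, transversion)
site 6: T→G (pyrimidine→purine, transversion)
site 8: A→C (purine→pyrimidine, transversion)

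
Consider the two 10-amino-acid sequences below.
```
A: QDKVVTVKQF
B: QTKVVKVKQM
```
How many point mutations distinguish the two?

Comparing position by position, 3 positions differ: 2 (D/T), 6 (T/K), 10 (F/M).

3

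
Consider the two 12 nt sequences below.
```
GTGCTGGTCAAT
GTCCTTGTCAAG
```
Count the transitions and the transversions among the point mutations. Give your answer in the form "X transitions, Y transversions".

Transitions (purine↔purine or pyrimidine↔pyrimidine): none.
Transversions (purine↔pyrimidine): 3 G→C, 6 G→T, 12 T→G.

0 transitions, 3 transversions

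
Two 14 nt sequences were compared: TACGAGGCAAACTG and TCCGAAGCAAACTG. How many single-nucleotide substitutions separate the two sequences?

Comparing position by position, 2 bases differ: 2 (A/C), 6 (G/A).

2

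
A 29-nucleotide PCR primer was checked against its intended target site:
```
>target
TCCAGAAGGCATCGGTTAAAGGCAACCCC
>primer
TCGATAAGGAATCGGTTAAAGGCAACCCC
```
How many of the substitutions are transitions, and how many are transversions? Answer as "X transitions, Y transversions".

Transitions (purine↔purine or pyrimidine↔pyrimidine): none.
Transversions (purine↔pyrimidine): 3 C→G, 5 G→T, 10 C→A.

0 transitions, 3 transversions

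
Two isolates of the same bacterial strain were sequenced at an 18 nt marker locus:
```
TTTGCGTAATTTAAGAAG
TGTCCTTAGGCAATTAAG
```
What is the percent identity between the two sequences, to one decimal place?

9 positions differ (2, 4, 6, 9, 10, 11, 12, 14, 15), so 9 of 18 match: 9/18 = 50%.

50.0%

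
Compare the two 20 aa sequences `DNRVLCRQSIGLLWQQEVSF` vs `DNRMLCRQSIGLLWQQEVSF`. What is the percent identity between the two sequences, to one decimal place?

1 position differs (4), so 19 of 20 match: 19/20 = 95%.

95.0%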